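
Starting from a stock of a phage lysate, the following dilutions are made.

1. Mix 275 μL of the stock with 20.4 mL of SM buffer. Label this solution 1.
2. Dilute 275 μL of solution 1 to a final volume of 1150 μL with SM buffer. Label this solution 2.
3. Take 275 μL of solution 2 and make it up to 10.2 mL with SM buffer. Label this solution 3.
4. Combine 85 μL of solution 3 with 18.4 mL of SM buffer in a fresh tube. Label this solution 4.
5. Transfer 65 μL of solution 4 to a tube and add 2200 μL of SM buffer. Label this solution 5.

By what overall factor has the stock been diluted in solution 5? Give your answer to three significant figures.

Step 1: 275 μL + 20.4 mL = 20675 μL total → factor 20675/275 = 75.182
Step 2: 275 μL brought to 1150 μL → factor 1150/275 = 4.1818
Step 3: 275 μL brought to 10.2 mL → factor 10200/275 = 37.091
Step 4: 85 μL + 18.4 mL = 18485 μL total → factor 18485/85 = 217.47
Step 5: 65 μL + 2200 μL = 2265 μL total → factor 2265/65 = 34.846
Overall dilution factor = 75.182 × 4.1818 × 37.091 × 217.47 × 34.846 = 8.8369 × 10^7

8.84 × 10^7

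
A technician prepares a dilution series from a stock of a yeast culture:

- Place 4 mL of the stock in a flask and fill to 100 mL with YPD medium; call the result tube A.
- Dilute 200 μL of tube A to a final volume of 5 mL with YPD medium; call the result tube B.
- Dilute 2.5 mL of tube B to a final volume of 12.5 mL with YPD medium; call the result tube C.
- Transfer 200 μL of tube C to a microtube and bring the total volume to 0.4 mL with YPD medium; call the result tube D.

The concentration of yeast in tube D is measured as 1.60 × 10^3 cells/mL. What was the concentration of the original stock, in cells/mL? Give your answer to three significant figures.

1.00 × 10^7 cells/mL

Step 1: 4 mL brought to 100 mL → factor 100/4 = 25
Step 2: 200 μL brought to 5 mL → factor 5000/200 = 25
Step 3: 2.5 mL brought to 12.5 mL → factor 12.5/2.5 = 5
Step 4: 200 μL brought to 0.4 mL → factor 400/200 = 2
Overall dilution factor = 25 × 25 × 5 × 2 = 6250
Stock = 1.60 × 10^3 cells/mL × 6250 = 1.00 × 10^7 cells/mL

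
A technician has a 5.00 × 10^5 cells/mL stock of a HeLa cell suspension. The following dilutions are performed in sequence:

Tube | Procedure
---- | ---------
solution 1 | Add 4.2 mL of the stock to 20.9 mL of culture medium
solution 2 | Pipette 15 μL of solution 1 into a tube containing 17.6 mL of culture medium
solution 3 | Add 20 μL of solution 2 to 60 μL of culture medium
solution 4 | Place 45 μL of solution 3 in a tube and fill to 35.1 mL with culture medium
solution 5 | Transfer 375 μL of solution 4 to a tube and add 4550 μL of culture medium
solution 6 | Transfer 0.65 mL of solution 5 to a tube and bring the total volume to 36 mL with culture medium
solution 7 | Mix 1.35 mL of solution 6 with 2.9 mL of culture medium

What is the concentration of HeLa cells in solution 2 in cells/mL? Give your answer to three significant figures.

71.2 cells/mL

Step 1: 4.2 mL + 20.9 mL = 25.1 mL total → factor 25.1/4.2 = 5.9762
Step 2: 15 μL + 17.6 mL = 17615 μL total → factor 17615/15 = 1174.3
Dilution factor through solution 2 = 5.9762 × 1174.3 = 7018
[solution 2] = 5.00 × 10^5 cells/mL / 7018 = 71.2 cells/mL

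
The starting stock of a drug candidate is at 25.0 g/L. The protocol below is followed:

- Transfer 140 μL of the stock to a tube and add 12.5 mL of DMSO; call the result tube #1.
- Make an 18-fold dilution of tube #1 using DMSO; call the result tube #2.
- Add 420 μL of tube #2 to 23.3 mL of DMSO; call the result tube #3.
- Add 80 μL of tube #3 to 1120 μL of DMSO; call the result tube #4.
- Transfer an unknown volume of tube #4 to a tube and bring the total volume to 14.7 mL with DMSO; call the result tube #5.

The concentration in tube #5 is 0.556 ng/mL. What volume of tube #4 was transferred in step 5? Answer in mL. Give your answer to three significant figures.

Step 1: 140 μL + 12.5 mL = 12640 μL total → factor 12640/140 = 90.286
Step 2: 18-fold → factor 18
Step 3: 420 μL + 23.3 mL = 23720 μL total → factor 23720/420 = 56.476
Step 4: 80 μL + 1120 μL = 1200 μL total → factor 1200/80 = 15
Step 5: v brought to 14.7 mL → factor = 14.7 mL/v
Product of known-step factors = 1.3767 × 10^6
Overall factor = 25.0 g/L / (0.556 ng/mL) = 4.4964 × 10^7
Step-5 factor = 4.4964 × 10^7 / 1.3767 × 10^6 = 32.66
v = 14.7 mL / 32.66 = 0.450 mL

0.450 mL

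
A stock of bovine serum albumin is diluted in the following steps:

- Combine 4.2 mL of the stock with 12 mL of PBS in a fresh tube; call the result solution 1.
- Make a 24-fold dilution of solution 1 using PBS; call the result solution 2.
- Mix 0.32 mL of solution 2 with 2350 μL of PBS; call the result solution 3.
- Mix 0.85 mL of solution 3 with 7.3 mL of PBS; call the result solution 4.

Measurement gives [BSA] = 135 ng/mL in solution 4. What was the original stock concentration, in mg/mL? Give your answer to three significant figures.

1.00 mg/mL

Step 1: 4.2 mL + 12 mL = 16.2 mL total → factor 16.2/4.2 = 3.8571
Step 2: 24-fold → factor 24
Step 3: 0.32 mL + 2350 μL = 2.67 mL total → factor 2.67/0.32 = 8.3438
Step 4: 0.85 mL + 7.3 mL = 8.15 mL total → factor 8.15/0.85 = 9.5882
Overall dilution factor = 3.8571 × 24 × 8.3438 × 9.5882 = 7405.9
Stock = 135 ng/mL × 7405.9 = 9.998 × 10^5 ng/mL = 1.00 mg/mL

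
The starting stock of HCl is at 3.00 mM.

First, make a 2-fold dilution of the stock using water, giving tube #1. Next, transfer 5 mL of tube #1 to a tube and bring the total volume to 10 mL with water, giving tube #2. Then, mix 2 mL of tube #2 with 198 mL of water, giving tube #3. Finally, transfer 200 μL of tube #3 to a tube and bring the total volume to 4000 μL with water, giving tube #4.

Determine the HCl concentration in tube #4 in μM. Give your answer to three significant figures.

0.375 μM

Step 1: 2-fold → factor 2
Step 2: 5 mL brought to 10 mL → factor 10/5 = 2
Step 3: 2 mL + 198 mL = 200 mL total → factor 200/2 = 100
Step 4: 200 μL brought to 4000 μL → factor 4000/200 = 20
Overall dilution factor = 2 × 2 × 100 × 20 = 8000
Final = 3.00 mM / 8000 = 0.0003750 mM = 0.375 μM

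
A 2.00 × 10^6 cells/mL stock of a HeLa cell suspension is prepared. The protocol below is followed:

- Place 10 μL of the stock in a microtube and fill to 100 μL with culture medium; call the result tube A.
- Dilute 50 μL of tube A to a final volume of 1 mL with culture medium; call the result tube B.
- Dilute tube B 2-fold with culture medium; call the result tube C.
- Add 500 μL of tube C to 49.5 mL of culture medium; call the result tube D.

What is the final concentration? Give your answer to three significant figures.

Step 1: 10 μL brought to 100 μL → factor 100/10 = 10
Step 2: 50 μL brought to 1 mL → factor 1000/50 = 20
Step 3: 2-fold → factor 2
Step 4: 500 μL + 49.5 mL = 50000 μL total → factor 50000/500 = 100
Overall dilution factor = 10 × 20 × 2 × 100 = 40000
Final = 2.00 × 10^6 cells/mL / 40000 = 50.0 cells/mL

50.0 cells/mL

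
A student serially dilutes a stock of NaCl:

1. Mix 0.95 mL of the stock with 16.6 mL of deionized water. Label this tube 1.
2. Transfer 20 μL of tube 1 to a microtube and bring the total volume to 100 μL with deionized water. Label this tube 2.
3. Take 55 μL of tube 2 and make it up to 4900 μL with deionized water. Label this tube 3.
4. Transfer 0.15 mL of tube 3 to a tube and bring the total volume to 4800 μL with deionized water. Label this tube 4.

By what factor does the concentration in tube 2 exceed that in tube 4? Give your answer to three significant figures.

2.85 × 10^3

Step 1: 0.95 mL + 16.6 mL = 17.55 mL total → factor 17.55/0.95 = 18.474
Step 2: 20 μL brought to 100 μL → factor 100/20 = 5
Step 3: 55 μL brought to 4900 μL → factor 4900/55 = 89.091
Step 4: 0.15 mL brought to 4800 μL → factor 4.8/0.15 = 32
Dilution factor to tube 2 = 92.368; to tube 4 = 2.6333 × 10^5
[tube 2]/[tube 4] = (factor to tube 4)/(factor to tube 2) = 2.6333 × 10^5/92.368 = 2.85 × 10^3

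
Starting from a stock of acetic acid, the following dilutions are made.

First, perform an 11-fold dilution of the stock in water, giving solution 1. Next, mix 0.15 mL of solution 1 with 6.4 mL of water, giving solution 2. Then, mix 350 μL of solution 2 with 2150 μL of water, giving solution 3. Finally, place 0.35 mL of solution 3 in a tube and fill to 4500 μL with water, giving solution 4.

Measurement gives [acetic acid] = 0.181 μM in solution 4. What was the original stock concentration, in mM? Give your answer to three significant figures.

Step 1: 11-fold → factor 11
Step 2: 0.15 mL + 6.4 mL = 6.55 mL total → factor 6.55/0.15 = 43.667
Step 3: 350 μL + 2150 μL = 2500 μL total → factor 2500/350 = 7.1429
Step 4: 0.35 mL brought to 4500 μL → factor 4.5/0.35 = 12.857
Overall dilution factor = 11 × 43.667 × 7.1429 × 12.857 = 44112
Stock = 0.181 μM × 44112 = 7984 μM = 7.98 mM

7.98 mM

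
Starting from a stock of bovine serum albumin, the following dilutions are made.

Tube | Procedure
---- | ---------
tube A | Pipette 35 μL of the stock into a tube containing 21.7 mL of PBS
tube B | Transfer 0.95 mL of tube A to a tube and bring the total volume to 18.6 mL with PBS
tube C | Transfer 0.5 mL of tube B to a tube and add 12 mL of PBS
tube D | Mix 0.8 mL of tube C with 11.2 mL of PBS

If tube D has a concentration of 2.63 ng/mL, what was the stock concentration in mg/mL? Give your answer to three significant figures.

Step 1: 35 μL + 21.7 mL = 21735 μL total → factor 21735/35 = 621
Step 2: 0.95 mL brought to 18.6 mL → factor 18.6/0.95 = 19.579
Step 3: 0.5 mL + 12 mL = 12.5 mL total → factor 12.5/0.5 = 25
Step 4: 0.8 mL + 11.2 mL = 12 mL total → factor 12/0.8 = 15
Overall dilution factor = 621 × 19.579 × 25 × 15 = 4.5594 × 10^6
Stock = 2.63 ng/mL × 4.5594 × 10^6 = 1.199 × 10^7 ng/mL = 12.0 mg/mL

12.0 mg/mL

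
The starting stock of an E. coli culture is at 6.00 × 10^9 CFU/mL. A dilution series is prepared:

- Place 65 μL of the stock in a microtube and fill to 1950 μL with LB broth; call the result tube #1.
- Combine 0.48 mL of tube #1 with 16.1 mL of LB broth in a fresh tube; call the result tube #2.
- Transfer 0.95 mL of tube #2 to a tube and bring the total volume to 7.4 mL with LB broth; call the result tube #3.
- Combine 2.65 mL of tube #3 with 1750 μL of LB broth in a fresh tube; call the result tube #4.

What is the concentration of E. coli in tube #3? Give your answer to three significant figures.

7.43 × 10^5 CFU/mL

Step 1: 65 μL brought to 1950 μL → factor 1950/65 = 30
Step 2: 0.48 mL + 16.1 mL = 16.58 mL total → factor 16.58/0.48 = 34.542
Step 3: 0.95 mL brought to 7.4 mL → factor 7.4/0.95 = 7.7895
Dilution factor through tube #3 = 30 × 34.542 × 7.7895 = 8071.8
[tube #3] = 6.00 × 10^9 CFU/mL / 8071.8 = 7.43 × 10^5 CFU/mL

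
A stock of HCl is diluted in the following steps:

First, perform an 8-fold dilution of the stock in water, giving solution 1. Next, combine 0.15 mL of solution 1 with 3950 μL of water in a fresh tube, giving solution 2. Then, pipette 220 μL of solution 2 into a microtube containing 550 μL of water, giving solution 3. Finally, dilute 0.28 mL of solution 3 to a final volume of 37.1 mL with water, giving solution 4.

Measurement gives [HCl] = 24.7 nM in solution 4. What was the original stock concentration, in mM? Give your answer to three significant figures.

Step 1: 8-fold → factor 8
Step 2: 0.15 mL + 3950 μL = 4.1 mL total → factor 4.1/0.15 = 27.333
Step 3: 220 μL + 550 μL = 770 μL total → factor 770/220 = 3.5
Step 4: 0.28 mL brought to 37.1 mL → factor 37.1/0.28 = 132.5
Overall dilution factor = 8 × 27.333 × 3.5 × 132.5 = 1.0141 × 10^5
Stock = 24.7 nM × 1.0141 × 10^5 = 2.505 × 10^6 nM = 2.50 mM

2.50 mM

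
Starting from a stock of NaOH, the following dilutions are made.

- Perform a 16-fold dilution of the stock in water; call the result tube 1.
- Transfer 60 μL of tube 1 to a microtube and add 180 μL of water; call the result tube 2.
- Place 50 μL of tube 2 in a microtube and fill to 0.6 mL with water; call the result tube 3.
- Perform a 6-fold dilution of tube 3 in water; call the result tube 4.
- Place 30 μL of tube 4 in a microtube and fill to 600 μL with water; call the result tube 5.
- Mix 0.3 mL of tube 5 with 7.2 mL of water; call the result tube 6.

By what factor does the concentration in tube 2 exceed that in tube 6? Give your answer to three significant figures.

3.60 × 10^4

Step 1: 16-fold → factor 16
Step 2: 60 μL + 180 μL = 240 μL total → factor 240/60 = 4
Step 3: 50 μL brought to 0.6 mL → factor 600/50 = 12
Step 4: 6-fold → factor 6
Step 5: 30 μL brought to 600 μL → factor 600/30 = 20
Step 6: 0.3 mL + 7.2 mL = 7.5 mL total → factor 7.5/0.3 = 25
Dilution factor to tube 2 = 64; to tube 6 = 2.304 × 10^6
[tube 2]/[tube 6] = (factor to tube 6)/(factor to tube 2) = 2.304 × 10^6/64 = 3.60 × 10^4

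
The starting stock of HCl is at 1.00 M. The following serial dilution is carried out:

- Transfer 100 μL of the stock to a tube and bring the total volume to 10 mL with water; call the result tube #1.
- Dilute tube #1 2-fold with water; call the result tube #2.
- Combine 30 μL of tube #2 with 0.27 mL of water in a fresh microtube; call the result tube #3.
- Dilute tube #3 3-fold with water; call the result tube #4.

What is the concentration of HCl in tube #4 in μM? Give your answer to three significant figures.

Step 1: 100 μL brought to 10 mL → factor 10000/100 = 100
Step 2: 2-fold → factor 2
Step 3: 30 μL + 0.27 mL = 300 μL total → factor 300/30 = 10
Step 4: 3-fold → factor 3
Overall dilution factor = 100 × 2 × 10 × 3 = 6000
Final = 1.00 M / 6000 = 0.0001667 M = 167 μM

167 μM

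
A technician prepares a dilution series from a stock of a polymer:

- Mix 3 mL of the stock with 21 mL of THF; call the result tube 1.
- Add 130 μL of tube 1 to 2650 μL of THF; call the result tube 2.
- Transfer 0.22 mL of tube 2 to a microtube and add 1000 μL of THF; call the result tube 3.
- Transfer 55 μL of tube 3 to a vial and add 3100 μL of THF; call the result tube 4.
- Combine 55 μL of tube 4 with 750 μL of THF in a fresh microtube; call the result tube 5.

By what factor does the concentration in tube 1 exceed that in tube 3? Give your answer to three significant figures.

119

Step 1: 3 mL + 21 mL = 24 mL total → factor 24/3 = 8
Step 2: 130 μL + 2650 μL = 2780 μL total → factor 2780/130 = 21.385
Step 3: 0.22 mL + 1000 μL = 1.22 mL total → factor 1.22/0.22 = 5.5455
Dilution factor to tube 1 = 8; to tube 3 = 948.7
[tube 1]/[tube 3] = (factor to tube 3)/(factor to tube 1) = 948.7/8 = 119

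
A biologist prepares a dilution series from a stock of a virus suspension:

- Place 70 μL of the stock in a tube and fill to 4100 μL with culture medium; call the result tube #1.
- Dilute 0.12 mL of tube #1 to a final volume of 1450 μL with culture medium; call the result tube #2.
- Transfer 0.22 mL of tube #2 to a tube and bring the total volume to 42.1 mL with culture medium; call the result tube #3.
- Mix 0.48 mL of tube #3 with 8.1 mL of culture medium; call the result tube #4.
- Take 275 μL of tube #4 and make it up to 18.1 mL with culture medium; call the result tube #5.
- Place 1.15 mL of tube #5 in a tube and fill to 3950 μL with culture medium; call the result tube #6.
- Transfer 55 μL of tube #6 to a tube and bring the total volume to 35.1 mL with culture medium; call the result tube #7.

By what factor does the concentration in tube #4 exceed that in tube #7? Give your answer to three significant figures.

Step 1: 70 μL brought to 4100 μL → factor 4100/70 = 58.571
Step 2: 0.12 mL brought to 1450 μL → factor 1.45/0.12 = 12.083
Step 3: 0.22 mL brought to 42.1 mL → factor 42.1/0.22 = 191.36
Step 4: 0.48 mL + 8.1 mL = 8.58 mL total → factor 8.58/0.48 = 17.875
Step 5: 275 μL brought to 18.1 mL → factor 18100/275 = 65.818
Step 6: 1.15 mL brought to 3950 μL → factor 3.95/1.15 = 3.4348
Step 7: 55 μL brought to 35.1 mL → factor 35100/55 = 638.18
Dilution factor to tube #4 = 2.4209 × 10^6; to tube #7 = 3.4928 × 10^11
[tube #4]/[tube #7] = (factor to tube #7)/(factor to tube #4) = 3.4928 × 10^11/2.4209 × 10^6 = 1.44 × 10^5

1.44 × 10^5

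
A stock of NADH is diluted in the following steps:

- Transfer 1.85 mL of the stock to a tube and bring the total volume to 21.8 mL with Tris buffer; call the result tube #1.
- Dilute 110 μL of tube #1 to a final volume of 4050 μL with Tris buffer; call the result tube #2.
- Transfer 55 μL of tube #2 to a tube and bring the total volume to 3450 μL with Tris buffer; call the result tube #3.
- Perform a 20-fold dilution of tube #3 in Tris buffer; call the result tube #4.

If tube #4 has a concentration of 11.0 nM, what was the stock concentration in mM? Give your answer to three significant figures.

5.99 mM

Step 1: 1.85 mL brought to 21.8 mL → factor 21.8/1.85 = 11.784
Step 2: 110 μL brought to 4050 μL → factor 4050/110 = 36.818
Step 3: 55 μL brought to 3450 μL → factor 3450/55 = 62.727
Step 4: 20-fold → factor 20
Overall dilution factor = 11.784 × 36.818 × 62.727 × 20 = 5.4429 × 10^5
Stock = 11.0 nM × 5.4429 × 10^5 = 5.987 × 10^6 nM = 5.99 mM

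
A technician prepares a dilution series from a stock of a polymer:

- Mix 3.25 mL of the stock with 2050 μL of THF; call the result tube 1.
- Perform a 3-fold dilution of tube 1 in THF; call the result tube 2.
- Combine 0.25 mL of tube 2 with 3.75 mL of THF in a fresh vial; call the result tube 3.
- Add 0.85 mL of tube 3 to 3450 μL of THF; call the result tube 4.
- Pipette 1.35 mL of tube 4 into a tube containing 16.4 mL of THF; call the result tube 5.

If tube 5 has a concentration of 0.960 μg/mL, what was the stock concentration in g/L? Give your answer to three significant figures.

Step 1: 3.25 mL + 2050 μL = 5.3 mL total → factor 5.3/3.25 = 1.6308
Step 2: 3-fold → factor 3
Step 3: 0.25 mL + 3.75 mL = 4 mL total → factor 4/0.25 = 16
Step 4: 0.85 mL + 3450 μL = 4.3 mL total → factor 4.3/0.85 = 5.0588
Step 5: 1.35 mL + 16.4 mL = 17.75 mL total → factor 17.75/1.35 = 13.148
Overall dilution factor = 1.6308 × 3 × 16 × 5.0588 × 13.148 = 5206.5
Stock = 0.960 μg/mL × 5206.5 = 4998 μg/mL = 5.00 g/L

5.00 g/L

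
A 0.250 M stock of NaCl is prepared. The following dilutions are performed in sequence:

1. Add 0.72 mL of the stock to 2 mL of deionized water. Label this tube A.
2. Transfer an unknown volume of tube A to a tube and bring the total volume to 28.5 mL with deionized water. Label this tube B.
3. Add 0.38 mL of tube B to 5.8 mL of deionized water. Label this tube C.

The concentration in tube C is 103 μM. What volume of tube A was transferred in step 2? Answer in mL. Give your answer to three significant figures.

Step 1: 0.72 mL + 2 mL = 2.72 mL total → factor 2.72/0.72 = 3.7778
Step 2: v brought to 28.5 mL → factor = 28.5 mL/v
Step 3: 0.38 mL + 5.8 mL = 6.18 mL total → factor 6.18/0.38 = 16.263
Product of known-step factors = 61.439
Overall factor = 0.250 M / (103 μM) = 2427.2
Step-2 factor = 2427.2 / 61.439 = 39.506
v = 28.5 mL / 39.506 = 0.721 mL

0.721 mL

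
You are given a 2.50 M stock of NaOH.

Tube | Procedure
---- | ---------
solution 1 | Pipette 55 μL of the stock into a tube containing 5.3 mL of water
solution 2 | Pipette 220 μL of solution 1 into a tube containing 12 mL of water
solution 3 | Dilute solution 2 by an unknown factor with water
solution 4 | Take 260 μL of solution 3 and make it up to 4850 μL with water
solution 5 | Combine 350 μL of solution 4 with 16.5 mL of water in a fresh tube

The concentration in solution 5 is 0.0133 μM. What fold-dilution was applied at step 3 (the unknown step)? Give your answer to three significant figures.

Step 1: 55 μL + 5.3 mL = 5355 μL total → factor 5355/55 = 97.364
Step 2: 220 μL + 12 mL = 12220 μL total → factor 12220/220 = 55.545
Step 3: unknown factor x
Step 4: 260 μL brought to 4850 μL → factor 4850/260 = 18.654
Step 5: 350 μL + 16.5 mL = 16850 μL total → factor 16850/350 = 48.143
Product of known-step factors = 4.8567 × 10^6
Overall factor = 2.50 M / (0.0133 μM) = 1.8797 × 10^8
x = 1.8797 × 10^8 / 4.8567 × 10^6 = 38.7

38.7-fold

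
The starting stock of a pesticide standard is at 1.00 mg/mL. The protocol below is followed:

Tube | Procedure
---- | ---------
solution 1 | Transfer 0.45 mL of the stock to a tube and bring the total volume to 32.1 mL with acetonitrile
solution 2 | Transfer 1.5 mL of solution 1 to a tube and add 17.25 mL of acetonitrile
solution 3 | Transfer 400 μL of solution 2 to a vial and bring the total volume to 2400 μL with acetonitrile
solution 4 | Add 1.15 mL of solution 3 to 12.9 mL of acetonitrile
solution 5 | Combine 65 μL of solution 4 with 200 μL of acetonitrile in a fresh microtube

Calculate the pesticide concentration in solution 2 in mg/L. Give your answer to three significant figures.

Step 1: 0.45 mL brought to 32.1 mL → factor 32.1/0.45 = 71.333
Step 2: 1.5 mL + 17.25 mL = 18.75 mL total → factor 18.75/1.5 = 12.5
Dilution factor through solution 2 = 71.333 × 12.5 = 891.67
[solution 2] = 1.00 mg/mL / 891.67 = 0.001121 mg/mL = 1.12 mg/L

1.12 mg/L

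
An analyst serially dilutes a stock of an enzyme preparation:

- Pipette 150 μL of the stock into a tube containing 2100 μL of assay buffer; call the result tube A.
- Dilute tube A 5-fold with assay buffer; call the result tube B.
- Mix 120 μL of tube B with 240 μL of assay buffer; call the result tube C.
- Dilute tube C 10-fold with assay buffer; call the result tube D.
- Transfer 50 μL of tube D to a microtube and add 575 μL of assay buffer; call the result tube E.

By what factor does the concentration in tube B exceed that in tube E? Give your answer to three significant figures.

375

Step 1: 150 μL + 2100 μL = 2250 μL total → factor 2250/150 = 15
Step 2: 5-fold → factor 5
Step 3: 120 μL + 240 μL = 360 μL total → factor 360/120 = 3
Step 4: 10-fold → factor 10
Step 5: 50 μL + 575 μL = 625 μL total → factor 625/50 = 12.5
Dilution factor to tube B = 75; to tube E = 28125
[tube B]/[tube E] = (factor to tube E)/(factor to tube B) = 28125/75 = 375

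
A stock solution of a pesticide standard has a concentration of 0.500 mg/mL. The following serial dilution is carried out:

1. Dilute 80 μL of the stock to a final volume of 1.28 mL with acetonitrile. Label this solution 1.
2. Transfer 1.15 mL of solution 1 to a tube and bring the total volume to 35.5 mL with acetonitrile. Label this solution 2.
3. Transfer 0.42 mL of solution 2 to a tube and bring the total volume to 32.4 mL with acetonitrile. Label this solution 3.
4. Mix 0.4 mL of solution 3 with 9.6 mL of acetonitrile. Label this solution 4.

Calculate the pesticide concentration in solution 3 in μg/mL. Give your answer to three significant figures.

0.0131 μg/mL

Step 1: 80 μL brought to 1.28 mL → factor 1280/80 = 16
Step 2: 1.15 mL brought to 35.5 mL → factor 35.5/1.15 = 30.87
Step 3: 0.42 mL brought to 32.4 mL → factor 32.4/0.42 = 77.143
Dilution factor through solution 3 = 16 × 30.87 × 77.143 = 38102
[solution 3] = 0.500 mg/mL / 38102 = 1.312 × 10^-5 mg/mL = 0.0131 μg/mL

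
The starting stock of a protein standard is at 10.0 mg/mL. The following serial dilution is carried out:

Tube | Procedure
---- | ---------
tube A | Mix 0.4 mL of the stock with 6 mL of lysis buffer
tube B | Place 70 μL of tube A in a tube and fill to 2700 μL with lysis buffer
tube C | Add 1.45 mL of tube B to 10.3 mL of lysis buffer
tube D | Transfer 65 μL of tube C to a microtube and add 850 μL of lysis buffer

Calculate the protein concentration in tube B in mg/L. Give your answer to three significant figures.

Step 1: 0.4 mL + 6 mL = 6.4 mL total → factor 6.4/0.4 = 16
Step 2: 70 μL brought to 2700 μL → factor 2700/70 = 38.571
Dilution factor through tube B = 16 × 38.571 = 617.14
[tube B] = 10.0 mg/mL / 617.14 = 0.01620 mg/mL = 16.2 mg/L

16.2 mg/L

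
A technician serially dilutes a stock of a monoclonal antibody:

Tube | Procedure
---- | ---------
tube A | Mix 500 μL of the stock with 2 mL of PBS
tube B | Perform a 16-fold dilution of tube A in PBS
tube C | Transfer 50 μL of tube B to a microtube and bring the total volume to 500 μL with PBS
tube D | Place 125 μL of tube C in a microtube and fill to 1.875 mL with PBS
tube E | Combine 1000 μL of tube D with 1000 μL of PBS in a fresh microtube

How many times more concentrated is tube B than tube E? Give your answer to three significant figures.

Step 1: 500 μL + 2 mL = 2500 μL total → factor 2500/500 = 5
Step 2: 16-fold → factor 16
Step 3: 50 μL brought to 500 μL → factor 500/50 = 10
Step 4: 125 μL brought to 1.875 mL → factor 1875/125 = 15
Step 5: 1000 μL + 1000 μL = 2000 μL total → factor 2000/1000 = 2
Dilution factor to tube B = 80; to tube E = 24000
[tube B]/[tube E] = (factor to tube E)/(factor to tube B) = 24000/80 = 300

300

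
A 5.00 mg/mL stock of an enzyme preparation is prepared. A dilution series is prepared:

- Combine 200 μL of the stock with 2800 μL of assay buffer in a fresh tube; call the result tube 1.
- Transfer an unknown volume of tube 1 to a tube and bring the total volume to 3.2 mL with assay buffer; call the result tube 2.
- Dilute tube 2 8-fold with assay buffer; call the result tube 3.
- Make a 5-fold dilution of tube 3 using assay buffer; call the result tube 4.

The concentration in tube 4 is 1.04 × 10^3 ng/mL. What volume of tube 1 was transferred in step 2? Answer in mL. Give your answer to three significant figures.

Step 1: 200 μL + 2800 μL = 3000 μL total → factor 3000/200 = 15
Step 2: v brought to 3.2 mL → factor = 3.2 mL/v
Step 3: 8-fold → factor 8
Step 4: 5-fold → factor 5
Product of known-step factors = 600
Overall factor = 5.00 mg/mL / (1.04 × 10^3 ng/mL) = 4807.7
Step-2 factor = 4807.7 / 600 = 8.0128
v = 3.2 mL / 8.0128 = 0.399 mL

0.399 mL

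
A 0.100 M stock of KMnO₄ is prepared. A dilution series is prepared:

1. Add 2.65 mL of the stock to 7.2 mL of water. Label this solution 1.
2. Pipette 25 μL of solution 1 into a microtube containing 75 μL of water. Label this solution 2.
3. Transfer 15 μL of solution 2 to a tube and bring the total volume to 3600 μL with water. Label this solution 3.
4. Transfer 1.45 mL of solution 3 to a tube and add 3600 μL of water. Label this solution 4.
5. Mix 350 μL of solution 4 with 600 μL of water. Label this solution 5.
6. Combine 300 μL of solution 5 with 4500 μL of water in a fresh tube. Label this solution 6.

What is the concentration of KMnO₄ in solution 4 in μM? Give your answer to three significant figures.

8.05 μM

Step 1: 2.65 mL + 7.2 mL = 9.85 mL total → factor 9.85/2.65 = 3.717
Step 2: 25 μL + 75 μL = 100 μL total → factor 100/25 = 4
Step 3: 15 μL brought to 3600 μL → factor 3600/15 = 240
Step 4: 1.45 mL + 3600 μL = 5.05 mL total → factor 5.05/1.45 = 3.4828
Dilution factor through solution 4 = 3.717 × 4 × 240 × 3.4828 = 12428
[solution 4] = 0.100 M / 12428 = 8.047 × 10^-6 M = 8.05 μM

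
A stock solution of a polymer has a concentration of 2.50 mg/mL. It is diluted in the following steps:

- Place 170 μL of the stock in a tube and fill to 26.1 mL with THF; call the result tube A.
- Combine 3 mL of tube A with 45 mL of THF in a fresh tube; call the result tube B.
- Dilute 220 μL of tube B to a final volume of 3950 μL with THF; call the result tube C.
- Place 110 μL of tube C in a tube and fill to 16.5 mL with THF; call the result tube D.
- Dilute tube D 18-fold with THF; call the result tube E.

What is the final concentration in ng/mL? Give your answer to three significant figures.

0.0210 ng/mL

Step 1: 170 μL brought to 26.1 mL → factor 26100/170 = 153.53
Step 2: 3 mL + 45 mL = 48 mL total → factor 48/3 = 16
Step 3: 220 μL brought to 3950 μL → factor 3950/220 = 17.955
Step 4: 110 μL brought to 16.5 mL → factor 16500/110 = 150
Step 5: 18-fold → factor 18
Overall dilution factor = 153.53 × 16 × 17.955 × 150 × 18 = 1.1908 × 10^8
Final = 2.50 mg/mL / 1.1908 × 10^8 = 2.099 × 10^-8 mg/mL = 0.0210 ng/mL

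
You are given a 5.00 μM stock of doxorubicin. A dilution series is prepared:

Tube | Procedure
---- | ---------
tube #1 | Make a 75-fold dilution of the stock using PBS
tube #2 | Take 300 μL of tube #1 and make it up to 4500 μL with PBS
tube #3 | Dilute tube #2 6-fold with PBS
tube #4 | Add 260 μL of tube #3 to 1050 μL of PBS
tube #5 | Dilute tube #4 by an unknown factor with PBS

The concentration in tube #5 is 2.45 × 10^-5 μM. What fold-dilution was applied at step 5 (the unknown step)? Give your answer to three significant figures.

6.00-fold

Step 1: 75-fold → factor 75
Step 2: 300 μL brought to 4500 μL → factor 4500/300 = 15
Step 3: 6-fold → factor 6
Step 4: 260 μL + 1050 μL = 1310 μL total → factor 1310/260 = 5.0385
Step 5: unknown factor x
Product of known-step factors = 34010
Overall factor = 5.00 μM / (2.45 × 10^-5 μM) = 2.0408 × 10^5
x = 2.0408 × 10^5 / 34010 = 6.00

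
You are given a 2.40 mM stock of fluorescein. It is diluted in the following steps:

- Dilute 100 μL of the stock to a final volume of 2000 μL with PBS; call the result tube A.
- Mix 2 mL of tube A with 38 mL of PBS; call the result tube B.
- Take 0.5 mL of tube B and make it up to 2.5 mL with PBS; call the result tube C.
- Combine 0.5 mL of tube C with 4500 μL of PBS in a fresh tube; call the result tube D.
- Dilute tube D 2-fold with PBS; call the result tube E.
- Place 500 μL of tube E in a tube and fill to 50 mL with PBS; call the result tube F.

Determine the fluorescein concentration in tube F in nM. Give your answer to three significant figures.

0.600 nM

Step 1: 100 μL brought to 2000 μL → factor 2000/100 = 20
Step 2: 2 mL + 38 mL = 40 mL total → factor 40/2 = 20
Step 3: 0.5 mL brought to 2.5 mL → factor 2.5/0.5 = 5
Step 4: 0.5 mL + 4500 μL = 5 mL total → factor 5/0.5 = 10
Step 5: 2-fold → factor 2
Step 6: 500 μL brought to 50 mL → factor 50000/500 = 100
Overall dilution factor = 20 × 20 × 5 × 10 × 2 × 100 = 4 × 10^6
Final = 2.40 mM / 4 × 10^6 = 6.000 × 10^-7 mM = 0.600 nM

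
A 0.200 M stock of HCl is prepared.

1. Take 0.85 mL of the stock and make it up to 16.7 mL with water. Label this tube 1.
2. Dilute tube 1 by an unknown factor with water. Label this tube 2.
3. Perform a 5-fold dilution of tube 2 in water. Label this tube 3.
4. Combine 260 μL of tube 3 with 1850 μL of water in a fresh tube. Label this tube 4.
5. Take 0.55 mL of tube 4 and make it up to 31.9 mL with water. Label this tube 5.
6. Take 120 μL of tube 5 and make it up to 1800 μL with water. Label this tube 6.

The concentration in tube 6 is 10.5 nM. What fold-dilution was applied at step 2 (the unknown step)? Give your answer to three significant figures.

27.5-fold

Step 1: 0.85 mL brought to 16.7 mL → factor 16.7/0.85 = 19.647
Step 2: unknown factor x
Step 3: 5-fold → factor 5
Step 4: 260 μL + 1850 μL = 2110 μL total → factor 2110/260 = 8.1154
Step 5: 0.55 mL brought to 31.9 mL → factor 31.9/0.55 = 58
Step 6: 120 μL brought to 1800 μL → factor 1800/120 = 15
Product of known-step factors = 6.9358 × 10^5
Overall factor = 0.200 M / (10.5 nM) = 1.9048 × 10^7
x = 1.9048 × 10^7 / 6.9358 × 10^5 = 27.5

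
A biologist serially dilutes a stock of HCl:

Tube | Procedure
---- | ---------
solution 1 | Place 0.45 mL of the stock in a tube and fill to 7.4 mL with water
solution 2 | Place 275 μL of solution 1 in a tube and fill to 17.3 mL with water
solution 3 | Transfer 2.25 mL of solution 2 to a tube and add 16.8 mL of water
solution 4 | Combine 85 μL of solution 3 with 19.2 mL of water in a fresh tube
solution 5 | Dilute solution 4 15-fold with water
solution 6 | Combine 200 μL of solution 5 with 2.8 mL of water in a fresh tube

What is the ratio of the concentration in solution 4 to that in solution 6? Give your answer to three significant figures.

225

Step 1: 0.45 mL brought to 7.4 mL → factor 7.4/0.45 = 16.444
Step 2: 275 μL brought to 17.3 mL → factor 17300/275 = 62.909
Step 3: 2.25 mL + 16.8 mL = 19.05 mL total → factor 19.05/2.25 = 8.4667
Step 4: 85 μL + 19.2 mL = 19285 μL total → factor 19285/85 = 226.88
Step 5: 15-fold → factor 15
Step 6: 200 μL + 2.8 mL = 3000 μL total → factor 3000/200 = 15
Dilution factor to solution 4 = 1.9872 × 10^6; to solution 6 = 4.4712 × 10^8
[solution 4]/[solution 6] = (factor to solution 6)/(factor to solution 4) = 4.4712 × 10^8/1.9872 × 10^6 = 225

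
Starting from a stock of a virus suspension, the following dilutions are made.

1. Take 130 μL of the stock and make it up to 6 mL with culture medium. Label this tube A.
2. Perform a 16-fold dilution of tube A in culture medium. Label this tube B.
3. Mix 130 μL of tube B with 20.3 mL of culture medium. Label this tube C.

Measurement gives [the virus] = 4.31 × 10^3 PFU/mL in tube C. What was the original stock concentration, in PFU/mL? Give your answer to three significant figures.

5.00 × 10^8 PFU/mL

Step 1: 130 μL brought to 6 mL → factor 6000/130 = 46.154
Step 2: 16-fold → factor 16
Step 3: 130 μL + 20.3 mL = 20430 μL total → factor 20430/130 = 157.15
Overall dilution factor = 46.154 × 16 × 157.15 = 1.1605 × 10^5
Stock = 4.31 × 10^3 PFU/mL × 1.1605 × 10^5 = 5.00 × 10^8 PFU/mL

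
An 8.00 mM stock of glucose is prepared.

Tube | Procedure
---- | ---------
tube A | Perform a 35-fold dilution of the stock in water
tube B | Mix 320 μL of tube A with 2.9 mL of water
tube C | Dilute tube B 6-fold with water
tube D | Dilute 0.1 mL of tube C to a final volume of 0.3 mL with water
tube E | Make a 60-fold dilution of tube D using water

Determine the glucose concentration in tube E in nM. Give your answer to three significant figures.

Step 1: 35-fold → factor 35
Step 2: 320 μL + 2.9 mL = 3220 μL total → factor 3220/320 = 10.062
Step 3: 6-fold → factor 6
Step 4: 0.1 mL brought to 0.3 mL → factor 0.3/0.1 = 3
Step 5: 60-fold → factor 60
Overall dilution factor = 35 × 10.062 × 6 × 3 × 60 = 3.8036 × 10^5
Final = 8.00 mM / 3.8036 × 10^5 = 2.103 × 10^-5 mM = 21.0 nM

21.0 nM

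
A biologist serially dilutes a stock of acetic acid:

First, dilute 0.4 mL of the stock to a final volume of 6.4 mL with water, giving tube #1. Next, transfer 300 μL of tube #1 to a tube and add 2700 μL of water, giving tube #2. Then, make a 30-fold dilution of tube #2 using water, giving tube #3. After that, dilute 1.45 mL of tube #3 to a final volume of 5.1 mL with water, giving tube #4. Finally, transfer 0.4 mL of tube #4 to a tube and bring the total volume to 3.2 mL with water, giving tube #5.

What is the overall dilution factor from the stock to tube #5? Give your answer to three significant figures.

1.35 × 10^5

Step 1: 0.4 mL brought to 6.4 mL → factor 6.4/0.4 = 16
Step 2: 300 μL + 2700 μL = 3000 μL total → factor 3000/300 = 10
Step 3: 30-fold → factor 30
Step 4: 1.45 mL brought to 5.1 mL → factor 5.1/1.45 = 3.5172
Step 5: 0.4 mL brought to 3.2 mL → factor 3.2/0.4 = 8
Overall dilution factor = 16 × 10 × 30 × 3.5172 × 8 = 1.3506 × 10^5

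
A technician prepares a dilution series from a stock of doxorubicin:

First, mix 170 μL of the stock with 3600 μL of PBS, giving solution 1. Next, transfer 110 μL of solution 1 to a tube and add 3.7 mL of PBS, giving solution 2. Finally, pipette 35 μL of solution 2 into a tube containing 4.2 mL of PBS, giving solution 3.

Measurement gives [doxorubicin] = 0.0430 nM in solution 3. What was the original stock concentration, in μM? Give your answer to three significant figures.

4.00 μM

Step 1: 170 μL + 3600 μL = 3770 μL total → factor 3770/170 = 22.176
Step 2: 110 μL + 3.7 mL = 3810 μL total → factor 3810/110 = 34.636
Step 3: 35 μL + 4.2 mL = 4235 μL total → factor 4235/35 = 121
Overall dilution factor = 22.176 × 34.636 × 121 = 92942
Stock = 0.0430 nM × 92942 = 3996 nM = 4.00 μM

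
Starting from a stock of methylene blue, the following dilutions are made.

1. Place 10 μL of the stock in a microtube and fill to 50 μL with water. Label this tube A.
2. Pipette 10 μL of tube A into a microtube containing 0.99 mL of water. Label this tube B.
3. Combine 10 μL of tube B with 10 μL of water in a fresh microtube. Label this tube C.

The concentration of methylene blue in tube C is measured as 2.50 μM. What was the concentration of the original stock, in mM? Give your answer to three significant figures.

2.50 mM

Step 1: 10 μL brought to 50 μL → factor 50/10 = 5
Step 2: 10 μL + 0.99 mL = 1000 μL total → factor 1000/10 = 100
Step 3: 10 μL + 10 μL = 20 μL total → factor 20/10 = 2
Overall dilution factor = 5 × 100 × 2 = 1000
Stock = 2.50 μM × 1000 = 2500 μM = 2.50 mM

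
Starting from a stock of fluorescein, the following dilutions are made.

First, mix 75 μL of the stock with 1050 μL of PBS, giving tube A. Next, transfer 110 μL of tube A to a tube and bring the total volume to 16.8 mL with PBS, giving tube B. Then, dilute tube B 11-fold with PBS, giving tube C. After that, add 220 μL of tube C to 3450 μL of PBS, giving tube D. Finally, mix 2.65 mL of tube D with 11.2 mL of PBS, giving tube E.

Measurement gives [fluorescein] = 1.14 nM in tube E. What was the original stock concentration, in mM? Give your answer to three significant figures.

2.50 mM

Step 1: 75 μL + 1050 μL = 1125 μL total → factor 1125/75 = 15
Step 2: 110 μL brought to 16.8 mL → factor 16800/110 = 152.73
Step 3: 11-fold → factor 11
Step 4: 220 μL + 3450 μL = 3670 μL total → factor 3670/220 = 16.682
Step 5: 2.65 mL + 11.2 mL = 13.85 mL total → factor 13.85/2.65 = 5.2264
Overall dilution factor = 15 × 152.73 × 11 × 16.682 × 5.2264 = 2.1971 × 10^6
Stock = 1.14 nM × 2.1971 × 10^6 = 2.505 × 10^6 nM = 2.50 mM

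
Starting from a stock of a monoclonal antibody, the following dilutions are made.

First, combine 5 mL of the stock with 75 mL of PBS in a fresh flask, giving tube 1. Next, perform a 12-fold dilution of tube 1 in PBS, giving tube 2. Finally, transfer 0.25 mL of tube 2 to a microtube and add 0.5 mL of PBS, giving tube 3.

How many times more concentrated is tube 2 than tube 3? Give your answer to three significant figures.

Step 1: 5 mL + 75 mL = 80 mL total → factor 80/5 = 16
Step 2: 12-fold → factor 12
Step 3: 0.25 mL + 0.5 mL = 0.75 mL total → factor 0.75/0.25 = 3
Dilution factor to tube 2 = 192; to tube 3 = 576
[tube 2]/[tube 3] = (factor to tube 3)/(factor to tube 2) = 576/192 = 3.00

3.00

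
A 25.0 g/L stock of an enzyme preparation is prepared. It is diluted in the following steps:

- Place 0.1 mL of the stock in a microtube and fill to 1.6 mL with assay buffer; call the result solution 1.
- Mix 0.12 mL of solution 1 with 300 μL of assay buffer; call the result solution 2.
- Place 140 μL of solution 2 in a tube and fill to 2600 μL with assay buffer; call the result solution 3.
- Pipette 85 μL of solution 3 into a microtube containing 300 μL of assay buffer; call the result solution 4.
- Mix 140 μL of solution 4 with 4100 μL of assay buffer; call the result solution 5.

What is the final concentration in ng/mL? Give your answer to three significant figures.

Step 1: 0.1 mL brought to 1.6 mL → factor 1.6/0.1 = 16
Step 2: 0.12 mL + 300 μL = 0.42 mL total → factor 0.42/0.12 = 3.5
Step 3: 140 μL brought to 2600 μL → factor 2600/140 = 18.571
Step 4: 85 μL + 300 μL = 385 μL total → factor 385/85 = 4.5294
Step 5: 140 μL + 4100 μL = 4240 μL total → factor 4240/140 = 30.286
Overall dilution factor = 16 × 3.5 × 18.571 × 4.5294 × 30.286 = 1.4266 × 10^5
Final = 25.0 g/L / 1.4266 × 10^5 = 0.0001752 g/L = 175 ng/mL

175 ng/mL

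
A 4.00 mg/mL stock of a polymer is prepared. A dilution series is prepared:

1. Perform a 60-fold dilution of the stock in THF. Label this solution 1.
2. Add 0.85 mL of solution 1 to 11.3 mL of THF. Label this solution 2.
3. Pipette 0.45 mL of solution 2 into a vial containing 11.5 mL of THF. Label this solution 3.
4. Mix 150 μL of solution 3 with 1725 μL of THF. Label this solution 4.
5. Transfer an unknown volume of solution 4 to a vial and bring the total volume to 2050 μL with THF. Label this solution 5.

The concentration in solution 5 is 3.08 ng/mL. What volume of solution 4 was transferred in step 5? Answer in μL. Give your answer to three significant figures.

449 μL

Step 1: 60-fold → factor 60
Step 2: 0.85 mL + 11.3 mL = 12.15 mL total → factor 12.15/0.85 = 14.294
Step 3: 0.45 mL + 11.5 mL = 11.95 mL total → factor 11.95/0.45 = 26.556
Step 4: 150 μL + 1725 μL = 1875 μL total → factor 1875/150 = 12.5
Step 5: v brought to 2050 μL → factor = 2050 μL/v
Product of known-step factors = 2.8469 × 10^5
Overall factor = 4.00 mg/mL / (3.08 ng/mL) = 1.2987 × 10^6
Step-5 factor = 1.2987 × 10^6 / 2.8469 × 10^5 = 4.5618
v = 2050 μL / 4.5618 = 449 μL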